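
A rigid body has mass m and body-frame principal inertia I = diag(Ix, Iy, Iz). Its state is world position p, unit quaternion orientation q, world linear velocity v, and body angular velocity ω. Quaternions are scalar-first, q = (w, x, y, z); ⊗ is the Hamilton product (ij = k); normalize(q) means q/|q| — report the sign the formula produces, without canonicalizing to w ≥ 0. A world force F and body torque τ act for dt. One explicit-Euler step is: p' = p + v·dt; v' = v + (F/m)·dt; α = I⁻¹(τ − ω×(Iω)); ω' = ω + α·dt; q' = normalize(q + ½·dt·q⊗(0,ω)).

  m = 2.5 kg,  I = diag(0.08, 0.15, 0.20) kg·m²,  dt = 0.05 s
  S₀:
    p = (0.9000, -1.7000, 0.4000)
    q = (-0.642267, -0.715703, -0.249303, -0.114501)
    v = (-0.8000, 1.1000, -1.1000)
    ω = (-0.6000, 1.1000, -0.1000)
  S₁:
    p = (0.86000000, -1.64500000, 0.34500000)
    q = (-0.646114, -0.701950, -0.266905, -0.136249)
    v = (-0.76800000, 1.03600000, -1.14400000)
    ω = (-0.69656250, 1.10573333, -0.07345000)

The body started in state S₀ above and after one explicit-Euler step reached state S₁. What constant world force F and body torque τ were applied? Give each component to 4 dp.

rate change Δω = (-0.09656250, 0.00573333, 0.02655000)
ω₀×(Iω₀) = (-0.0055, -0.0072, -0.0462)
applied torque τ = (-0.1600, 0.0100, 0.0600)
v₁ − v₀ = (0.03200000, -0.06400000, -0.04400000)
applied force F = (1.6000, -3.2000, -2.2000)

F = (1.6000, -3.2000, -2.2000)
τ = (-0.1600, 0.0100, 0.0600)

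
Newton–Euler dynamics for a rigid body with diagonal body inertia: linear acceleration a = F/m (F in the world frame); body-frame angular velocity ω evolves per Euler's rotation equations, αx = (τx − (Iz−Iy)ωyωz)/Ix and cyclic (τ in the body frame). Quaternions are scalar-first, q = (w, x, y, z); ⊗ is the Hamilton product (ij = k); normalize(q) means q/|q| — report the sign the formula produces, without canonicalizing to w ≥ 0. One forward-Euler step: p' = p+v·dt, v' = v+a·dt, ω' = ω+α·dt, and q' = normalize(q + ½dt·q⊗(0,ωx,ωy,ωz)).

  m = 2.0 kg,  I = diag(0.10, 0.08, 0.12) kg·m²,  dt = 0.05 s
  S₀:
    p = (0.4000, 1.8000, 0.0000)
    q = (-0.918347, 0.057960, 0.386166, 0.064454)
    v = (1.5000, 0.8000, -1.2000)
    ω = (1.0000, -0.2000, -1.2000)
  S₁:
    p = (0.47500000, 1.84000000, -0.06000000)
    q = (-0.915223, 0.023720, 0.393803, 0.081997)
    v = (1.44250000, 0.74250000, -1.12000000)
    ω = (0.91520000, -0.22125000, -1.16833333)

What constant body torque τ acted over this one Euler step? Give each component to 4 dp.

ω₁ − ω₀ = (-0.08480000, -0.02125000, 0.03166667)
precession coupling = (0.0096, 0.0240, 0.0040)
applied torque τ = (-0.1600, -0.0100, 0.0800)

τ = (-0.1600, -0.0100, 0.0800)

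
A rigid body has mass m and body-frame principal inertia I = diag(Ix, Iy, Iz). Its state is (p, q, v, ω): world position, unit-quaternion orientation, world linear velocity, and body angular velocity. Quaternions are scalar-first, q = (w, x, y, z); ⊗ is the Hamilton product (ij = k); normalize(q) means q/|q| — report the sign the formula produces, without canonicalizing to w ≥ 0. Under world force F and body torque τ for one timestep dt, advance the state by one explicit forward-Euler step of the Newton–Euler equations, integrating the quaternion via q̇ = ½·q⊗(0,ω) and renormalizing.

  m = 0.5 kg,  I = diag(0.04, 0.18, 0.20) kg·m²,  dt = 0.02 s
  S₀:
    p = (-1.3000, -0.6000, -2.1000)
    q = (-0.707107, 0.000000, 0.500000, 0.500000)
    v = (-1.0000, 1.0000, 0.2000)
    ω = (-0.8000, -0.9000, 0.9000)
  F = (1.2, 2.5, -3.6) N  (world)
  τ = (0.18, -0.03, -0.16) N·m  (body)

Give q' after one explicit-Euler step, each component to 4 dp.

q' = (-0.7070, 0.0147, 0.5023, 0.4976)

Hamilton product q⊗(0,ω) = (0.0000000, 1.4656856, 0.2363963, -0.2363963)
updated quaternion q' = (-0.7070, 0.0147, 0.5023, 0.4976)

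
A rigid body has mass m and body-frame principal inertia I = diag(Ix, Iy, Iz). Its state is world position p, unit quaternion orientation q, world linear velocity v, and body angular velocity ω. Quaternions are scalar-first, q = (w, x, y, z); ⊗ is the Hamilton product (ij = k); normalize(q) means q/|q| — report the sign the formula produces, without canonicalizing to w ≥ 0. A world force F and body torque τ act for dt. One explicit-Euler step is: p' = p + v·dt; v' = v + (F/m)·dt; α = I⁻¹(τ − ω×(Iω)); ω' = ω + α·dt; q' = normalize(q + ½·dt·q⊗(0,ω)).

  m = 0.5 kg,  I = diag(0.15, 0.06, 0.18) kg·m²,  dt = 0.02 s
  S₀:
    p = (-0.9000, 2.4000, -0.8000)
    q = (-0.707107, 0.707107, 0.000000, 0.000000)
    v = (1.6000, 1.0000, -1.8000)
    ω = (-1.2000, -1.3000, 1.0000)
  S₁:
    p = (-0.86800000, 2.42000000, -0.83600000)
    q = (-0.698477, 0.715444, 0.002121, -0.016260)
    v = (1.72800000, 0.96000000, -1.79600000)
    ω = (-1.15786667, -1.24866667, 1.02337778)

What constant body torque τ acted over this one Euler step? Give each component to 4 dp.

rate change Δω = (0.04213333, 0.05133333, 0.02337778)
τ = I·(Δω/dt) + ω₀×(Iω₀) = (0.1600, 0.1900, 0.0700)

τ = (0.1600, 0.1900, 0.0700)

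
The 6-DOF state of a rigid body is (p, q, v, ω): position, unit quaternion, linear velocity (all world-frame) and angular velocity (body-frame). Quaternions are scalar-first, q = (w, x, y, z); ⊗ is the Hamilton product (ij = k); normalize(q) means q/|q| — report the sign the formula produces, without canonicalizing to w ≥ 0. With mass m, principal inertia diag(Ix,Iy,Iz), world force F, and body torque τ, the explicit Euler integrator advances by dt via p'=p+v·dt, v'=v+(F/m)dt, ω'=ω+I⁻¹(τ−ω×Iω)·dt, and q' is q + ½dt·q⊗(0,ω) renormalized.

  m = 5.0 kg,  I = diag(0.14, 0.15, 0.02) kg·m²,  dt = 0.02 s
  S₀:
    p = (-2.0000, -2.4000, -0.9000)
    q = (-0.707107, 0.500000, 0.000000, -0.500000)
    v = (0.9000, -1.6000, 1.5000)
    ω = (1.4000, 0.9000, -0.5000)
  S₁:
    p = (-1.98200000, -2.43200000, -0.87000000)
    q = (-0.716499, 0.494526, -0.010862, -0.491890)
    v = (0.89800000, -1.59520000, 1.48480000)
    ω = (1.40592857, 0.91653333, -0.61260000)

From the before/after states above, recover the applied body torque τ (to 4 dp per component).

rate change Δω = (0.00592857, 0.01653333, -0.11260000)
gyro term ω₀×Iω₀ = (0.0585, -0.0840, 0.0126)
τ = I·(Δω/dt) + ω₀×(Iω₀) = (0.1000, 0.0400, -0.1000)

τ = (0.1000, 0.0400, -0.1000)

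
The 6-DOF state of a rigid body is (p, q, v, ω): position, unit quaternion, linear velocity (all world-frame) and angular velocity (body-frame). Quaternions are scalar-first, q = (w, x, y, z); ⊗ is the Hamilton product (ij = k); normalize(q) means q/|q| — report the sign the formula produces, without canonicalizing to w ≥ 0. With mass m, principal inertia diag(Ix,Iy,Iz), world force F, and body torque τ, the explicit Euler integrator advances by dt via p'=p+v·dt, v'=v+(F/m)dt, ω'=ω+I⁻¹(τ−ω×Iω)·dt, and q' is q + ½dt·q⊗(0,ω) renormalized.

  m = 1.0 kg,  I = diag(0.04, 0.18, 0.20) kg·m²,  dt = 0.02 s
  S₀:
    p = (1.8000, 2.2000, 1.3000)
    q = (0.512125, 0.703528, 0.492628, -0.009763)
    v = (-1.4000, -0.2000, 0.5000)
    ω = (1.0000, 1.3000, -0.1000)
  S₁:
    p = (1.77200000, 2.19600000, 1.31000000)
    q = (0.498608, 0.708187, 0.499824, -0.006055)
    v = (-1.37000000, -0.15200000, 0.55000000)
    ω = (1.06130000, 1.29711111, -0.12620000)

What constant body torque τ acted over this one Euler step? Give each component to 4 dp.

τ = (0.1200, -0.0100, -0.0800)

rate change Δω = (0.06130000, -0.00288889, -0.02620000)
τ = I·(Δω/dt) + ω₀×(Iω₀) = (0.1200, -0.0100, -0.0800)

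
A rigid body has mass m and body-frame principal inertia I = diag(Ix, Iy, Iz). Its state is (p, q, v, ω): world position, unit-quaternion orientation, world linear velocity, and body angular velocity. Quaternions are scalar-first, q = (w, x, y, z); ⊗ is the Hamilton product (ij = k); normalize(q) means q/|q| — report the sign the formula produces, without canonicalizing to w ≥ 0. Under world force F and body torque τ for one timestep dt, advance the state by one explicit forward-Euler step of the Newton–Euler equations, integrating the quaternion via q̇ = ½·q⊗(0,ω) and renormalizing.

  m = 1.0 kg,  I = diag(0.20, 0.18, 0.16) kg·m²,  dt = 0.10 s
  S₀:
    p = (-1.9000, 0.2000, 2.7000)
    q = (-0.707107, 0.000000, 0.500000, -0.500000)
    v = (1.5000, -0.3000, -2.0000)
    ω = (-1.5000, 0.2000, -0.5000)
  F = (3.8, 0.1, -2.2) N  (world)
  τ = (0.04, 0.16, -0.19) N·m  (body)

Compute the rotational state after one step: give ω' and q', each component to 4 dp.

ω×(Iω) gyroscopic = (0.0020, 0.0300, 0.0060)
angular accel α = (0.1900, 0.7222, -1.2250)
ω' = ω + α·dt = (-1.4810, 0.2722, -0.6225)
2q̇ = q⊗(0,ω) = (-0.3500000, 0.9106605, 0.6085786, 1.1035535)
q' = normalize(q + ½dt·q⊗(0,ω)) = (-0.7223, 0.0454, 0.5288, -0.4434)

ω' = (-1.4810, 0.2722, -0.6225)
q' = (-0.7223, 0.0454, 0.5288, -0.4434)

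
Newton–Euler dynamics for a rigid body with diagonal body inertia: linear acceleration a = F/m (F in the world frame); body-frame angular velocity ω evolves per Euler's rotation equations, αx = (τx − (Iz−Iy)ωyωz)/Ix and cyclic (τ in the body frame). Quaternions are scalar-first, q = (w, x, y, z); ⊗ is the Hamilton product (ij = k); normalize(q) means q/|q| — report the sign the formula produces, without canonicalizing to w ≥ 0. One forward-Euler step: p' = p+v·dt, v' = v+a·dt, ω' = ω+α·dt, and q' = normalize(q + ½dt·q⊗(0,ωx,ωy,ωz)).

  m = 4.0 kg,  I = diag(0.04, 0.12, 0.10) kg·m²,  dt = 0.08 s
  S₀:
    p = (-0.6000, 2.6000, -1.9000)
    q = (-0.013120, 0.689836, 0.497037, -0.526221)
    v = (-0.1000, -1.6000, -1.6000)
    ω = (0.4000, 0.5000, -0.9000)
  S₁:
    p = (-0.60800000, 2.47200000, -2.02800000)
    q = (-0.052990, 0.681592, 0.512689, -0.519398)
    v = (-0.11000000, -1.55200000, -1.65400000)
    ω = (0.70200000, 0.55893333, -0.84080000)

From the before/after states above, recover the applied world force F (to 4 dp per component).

F = (-0.5000, 2.4000, -2.7000)

velocity change Δv = (-0.01000000, 0.04800000, -0.05400000)
F = m·Δv/dt = (-0.5000, 2.4000, -2.7000)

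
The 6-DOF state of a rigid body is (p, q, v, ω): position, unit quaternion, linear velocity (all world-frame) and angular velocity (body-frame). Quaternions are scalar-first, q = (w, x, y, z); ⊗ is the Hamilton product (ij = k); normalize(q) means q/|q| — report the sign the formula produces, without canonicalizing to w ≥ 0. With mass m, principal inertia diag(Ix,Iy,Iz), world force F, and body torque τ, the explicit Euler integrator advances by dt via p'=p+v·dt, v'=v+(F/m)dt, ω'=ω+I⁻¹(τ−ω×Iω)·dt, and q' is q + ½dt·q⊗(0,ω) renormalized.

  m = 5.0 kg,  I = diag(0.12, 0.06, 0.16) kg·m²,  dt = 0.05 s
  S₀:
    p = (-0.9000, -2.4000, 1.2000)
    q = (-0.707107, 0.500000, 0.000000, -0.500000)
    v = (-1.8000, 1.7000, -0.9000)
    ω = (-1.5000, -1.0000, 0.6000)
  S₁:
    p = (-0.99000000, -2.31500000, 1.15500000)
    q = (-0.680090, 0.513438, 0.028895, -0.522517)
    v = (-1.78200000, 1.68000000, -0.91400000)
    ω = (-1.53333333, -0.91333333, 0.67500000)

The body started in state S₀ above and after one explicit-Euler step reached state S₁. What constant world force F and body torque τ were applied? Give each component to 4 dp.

Δω = ω₁−ω₀ = (-0.03333333, 0.08666667, 0.07500000)
gyro term ω₀×Iω₀ = (-0.0600, 0.0360, -0.0900)
I·α + gyro = (-0.1400, 0.1400, 0.1500)
v₁ − v₀ = (0.01800000, -0.02000000, -0.01400000)
applied force F = (1.8000, -2.0000, -1.4000)

F = (1.8000, -2.0000, -1.4000)
τ = (-0.1400, 0.1400, 0.1500)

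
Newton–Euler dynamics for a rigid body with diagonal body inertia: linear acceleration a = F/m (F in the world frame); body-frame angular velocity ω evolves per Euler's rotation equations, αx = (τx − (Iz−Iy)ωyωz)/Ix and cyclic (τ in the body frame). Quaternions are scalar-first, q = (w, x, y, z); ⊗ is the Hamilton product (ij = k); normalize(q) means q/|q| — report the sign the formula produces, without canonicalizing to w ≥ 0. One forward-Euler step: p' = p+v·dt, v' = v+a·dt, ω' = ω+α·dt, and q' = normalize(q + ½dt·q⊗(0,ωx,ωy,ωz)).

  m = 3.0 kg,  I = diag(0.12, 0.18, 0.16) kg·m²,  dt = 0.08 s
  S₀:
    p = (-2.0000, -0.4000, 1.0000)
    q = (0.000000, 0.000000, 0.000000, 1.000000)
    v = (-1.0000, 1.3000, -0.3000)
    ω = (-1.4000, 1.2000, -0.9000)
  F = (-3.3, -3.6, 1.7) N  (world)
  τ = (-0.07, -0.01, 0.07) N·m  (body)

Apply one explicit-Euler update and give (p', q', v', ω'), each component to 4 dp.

p' = (-2.0800, -0.2960, 0.9760)
q' = (0.0359, -0.0478, -0.0558, 0.9966)
v' = (-1.0880, 1.2040, -0.2547)
ω' = (-1.4611, 1.2180, -0.8146)

a = (-1.1000, -1.2000, 0.5667)
p' = p + v·dt = (-2.0800, -0.2960, 0.9760)
v' = v + a·dt = (-1.0880, 1.2040, -0.2547)
α = I⁻¹(τ − ω×Iω) = (-0.7633, 0.2244, 1.0675)
ω' = ω + α·dt = (-1.4611, 1.2180, -0.8146)
Hamilton product q⊗(0,ω) = (0.9000000, -1.2000000, -1.4000000, 0.0000000)
q' = normalize(q + ½dt·q⊗(0,ω)) = (0.0359, -0.0478, -0.0558, 0.9966)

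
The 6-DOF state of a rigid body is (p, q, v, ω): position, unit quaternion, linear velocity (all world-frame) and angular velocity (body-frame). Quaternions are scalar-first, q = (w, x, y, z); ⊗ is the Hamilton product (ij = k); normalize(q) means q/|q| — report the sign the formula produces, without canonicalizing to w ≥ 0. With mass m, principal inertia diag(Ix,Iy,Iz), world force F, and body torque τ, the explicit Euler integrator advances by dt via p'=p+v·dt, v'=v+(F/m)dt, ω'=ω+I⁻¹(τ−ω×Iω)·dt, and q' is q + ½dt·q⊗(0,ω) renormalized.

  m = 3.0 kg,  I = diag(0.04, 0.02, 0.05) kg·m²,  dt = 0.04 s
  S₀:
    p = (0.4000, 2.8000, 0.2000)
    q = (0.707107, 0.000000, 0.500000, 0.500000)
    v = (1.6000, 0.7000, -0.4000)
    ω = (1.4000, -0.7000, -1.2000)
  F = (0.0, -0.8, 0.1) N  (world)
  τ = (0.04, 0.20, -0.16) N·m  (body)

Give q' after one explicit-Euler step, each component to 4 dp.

q' = (0.7255, 0.0148, 0.5037, 0.4687)

2q̇ = q⊗(0,ω) = (0.9500000, 0.7399498, 0.2050251, -1.5485284)
q + ½dt·q⊗(0,ω), renormalized = (0.7255, 0.0148, 0.5037, 0.4687)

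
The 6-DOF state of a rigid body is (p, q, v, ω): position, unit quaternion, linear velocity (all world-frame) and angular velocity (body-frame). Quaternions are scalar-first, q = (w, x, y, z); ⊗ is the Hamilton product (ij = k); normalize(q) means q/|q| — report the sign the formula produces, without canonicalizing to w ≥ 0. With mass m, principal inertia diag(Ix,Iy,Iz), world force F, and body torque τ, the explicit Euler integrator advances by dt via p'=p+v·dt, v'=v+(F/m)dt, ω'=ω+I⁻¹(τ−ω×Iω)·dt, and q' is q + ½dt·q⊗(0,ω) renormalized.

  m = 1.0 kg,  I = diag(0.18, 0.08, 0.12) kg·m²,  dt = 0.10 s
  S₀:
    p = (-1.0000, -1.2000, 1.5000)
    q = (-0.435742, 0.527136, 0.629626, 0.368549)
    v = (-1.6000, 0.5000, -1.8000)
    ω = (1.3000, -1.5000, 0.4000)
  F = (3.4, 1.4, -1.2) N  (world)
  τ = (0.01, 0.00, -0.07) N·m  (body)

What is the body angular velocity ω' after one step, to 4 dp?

ω' = (1.3189, -1.5390, 0.1792)

angular accel α = (0.1889, -0.3900, -2.2083)
new body rate ω' = (1.3189, -1.5390, 0.1792)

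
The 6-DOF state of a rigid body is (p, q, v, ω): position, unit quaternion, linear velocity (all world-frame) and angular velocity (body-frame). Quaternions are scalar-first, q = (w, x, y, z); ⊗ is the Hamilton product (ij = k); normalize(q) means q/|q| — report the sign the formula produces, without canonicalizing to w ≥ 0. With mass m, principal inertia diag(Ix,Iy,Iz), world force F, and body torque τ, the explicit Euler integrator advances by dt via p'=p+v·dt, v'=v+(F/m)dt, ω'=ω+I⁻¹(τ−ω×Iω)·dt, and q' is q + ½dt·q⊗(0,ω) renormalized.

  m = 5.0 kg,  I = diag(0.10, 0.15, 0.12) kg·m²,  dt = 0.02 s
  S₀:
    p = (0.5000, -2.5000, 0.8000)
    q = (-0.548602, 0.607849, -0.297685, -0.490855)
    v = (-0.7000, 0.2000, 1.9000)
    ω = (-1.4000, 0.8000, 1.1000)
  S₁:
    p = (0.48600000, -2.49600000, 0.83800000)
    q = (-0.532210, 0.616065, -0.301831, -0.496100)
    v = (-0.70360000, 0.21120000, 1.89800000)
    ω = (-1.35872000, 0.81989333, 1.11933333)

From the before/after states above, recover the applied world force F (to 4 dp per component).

F = (-0.9000, 2.8000, -0.5000)

velocity change Δv = (-0.00360000, 0.01120000, -0.00200000)
applied force F = (-0.9000, 2.8000, -0.5000)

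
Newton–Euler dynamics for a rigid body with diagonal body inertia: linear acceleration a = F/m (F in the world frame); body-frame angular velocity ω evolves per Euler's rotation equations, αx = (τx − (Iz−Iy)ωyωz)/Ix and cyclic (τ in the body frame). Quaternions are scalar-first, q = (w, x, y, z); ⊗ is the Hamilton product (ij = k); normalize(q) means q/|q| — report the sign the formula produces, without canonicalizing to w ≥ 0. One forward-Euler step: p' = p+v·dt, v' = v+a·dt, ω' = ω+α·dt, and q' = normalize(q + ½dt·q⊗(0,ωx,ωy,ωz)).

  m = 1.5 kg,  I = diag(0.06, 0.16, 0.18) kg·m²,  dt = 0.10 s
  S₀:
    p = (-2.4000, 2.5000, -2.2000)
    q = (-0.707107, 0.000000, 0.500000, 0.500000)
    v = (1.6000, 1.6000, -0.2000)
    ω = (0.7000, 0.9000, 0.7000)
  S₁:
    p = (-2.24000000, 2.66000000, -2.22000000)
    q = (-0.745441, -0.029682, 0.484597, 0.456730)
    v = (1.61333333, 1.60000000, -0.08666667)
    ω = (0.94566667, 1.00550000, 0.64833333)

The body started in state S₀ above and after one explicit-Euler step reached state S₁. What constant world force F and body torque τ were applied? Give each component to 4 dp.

Δω = ω₁−ω₀ = (0.24566667, 0.10550000, -0.05166667)
gyro term ω₀×Iω₀ = (0.0126, -0.0588, 0.0630)
applied torque τ = (0.1600, 0.1100, -0.0300)
v₁ − v₀ = (0.01333333, 0.00000000, 0.11333333)
F = m·Δv/dt = (0.2000, 0.0000, 1.7000)

F = (0.2000, 0.0000, 1.7000)
τ = (0.1600, 0.1100, -0.0300)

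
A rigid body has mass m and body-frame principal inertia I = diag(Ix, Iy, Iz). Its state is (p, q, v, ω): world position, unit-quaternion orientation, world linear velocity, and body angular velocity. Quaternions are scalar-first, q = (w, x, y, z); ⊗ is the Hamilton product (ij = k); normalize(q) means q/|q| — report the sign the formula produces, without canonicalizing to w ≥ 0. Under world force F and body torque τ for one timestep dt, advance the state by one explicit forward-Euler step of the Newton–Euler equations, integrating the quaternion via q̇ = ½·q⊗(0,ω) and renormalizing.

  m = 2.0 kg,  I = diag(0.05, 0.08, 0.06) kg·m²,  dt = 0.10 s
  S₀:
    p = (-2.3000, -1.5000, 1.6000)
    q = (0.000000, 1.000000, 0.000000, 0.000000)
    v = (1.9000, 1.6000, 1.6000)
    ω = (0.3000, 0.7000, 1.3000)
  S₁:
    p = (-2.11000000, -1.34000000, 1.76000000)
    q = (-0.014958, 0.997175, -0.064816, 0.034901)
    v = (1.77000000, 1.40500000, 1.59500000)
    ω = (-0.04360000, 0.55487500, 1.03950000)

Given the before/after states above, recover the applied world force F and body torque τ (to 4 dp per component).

v₁ − v₀ = (-0.13000000, -0.19500000, -0.00500000)
m·(v₁−v₀)/dt = (-2.6000, -3.9000, -0.1000)
Δω = ω₁−ω₀ = (-0.34360000, -0.14512500, -0.26050000)
τ = I·(Δω/dt) + ω₀×(Iω₀) = (-0.1900, -0.1200, -0.1500)

F = (-2.6000, -3.9000, -0.1000)
τ = (-0.1900, -0.1200, -0.1500)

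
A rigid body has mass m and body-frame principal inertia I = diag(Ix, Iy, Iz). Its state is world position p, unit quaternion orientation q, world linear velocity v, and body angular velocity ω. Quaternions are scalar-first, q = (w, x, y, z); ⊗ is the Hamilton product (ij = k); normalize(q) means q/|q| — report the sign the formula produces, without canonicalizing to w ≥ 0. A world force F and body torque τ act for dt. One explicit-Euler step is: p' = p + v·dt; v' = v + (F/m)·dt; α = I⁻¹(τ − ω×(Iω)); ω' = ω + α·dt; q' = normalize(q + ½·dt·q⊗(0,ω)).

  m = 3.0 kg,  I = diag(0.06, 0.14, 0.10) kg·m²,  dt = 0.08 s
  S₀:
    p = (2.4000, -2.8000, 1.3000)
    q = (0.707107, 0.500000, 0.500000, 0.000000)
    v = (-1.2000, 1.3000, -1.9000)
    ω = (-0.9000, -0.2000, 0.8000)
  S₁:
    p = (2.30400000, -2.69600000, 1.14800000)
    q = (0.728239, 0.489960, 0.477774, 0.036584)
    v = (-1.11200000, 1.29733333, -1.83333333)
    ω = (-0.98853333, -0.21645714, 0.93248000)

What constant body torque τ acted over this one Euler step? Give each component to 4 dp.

τ = (-0.0600, 0.0000, 0.1800)

ω₁ − ω₀ = (-0.08853333, -0.01645714, 0.13248000)
precession coupling = (0.0064, 0.0288, 0.0144)
I·α + gyro = (-0.0600, 0.0000, 0.1800)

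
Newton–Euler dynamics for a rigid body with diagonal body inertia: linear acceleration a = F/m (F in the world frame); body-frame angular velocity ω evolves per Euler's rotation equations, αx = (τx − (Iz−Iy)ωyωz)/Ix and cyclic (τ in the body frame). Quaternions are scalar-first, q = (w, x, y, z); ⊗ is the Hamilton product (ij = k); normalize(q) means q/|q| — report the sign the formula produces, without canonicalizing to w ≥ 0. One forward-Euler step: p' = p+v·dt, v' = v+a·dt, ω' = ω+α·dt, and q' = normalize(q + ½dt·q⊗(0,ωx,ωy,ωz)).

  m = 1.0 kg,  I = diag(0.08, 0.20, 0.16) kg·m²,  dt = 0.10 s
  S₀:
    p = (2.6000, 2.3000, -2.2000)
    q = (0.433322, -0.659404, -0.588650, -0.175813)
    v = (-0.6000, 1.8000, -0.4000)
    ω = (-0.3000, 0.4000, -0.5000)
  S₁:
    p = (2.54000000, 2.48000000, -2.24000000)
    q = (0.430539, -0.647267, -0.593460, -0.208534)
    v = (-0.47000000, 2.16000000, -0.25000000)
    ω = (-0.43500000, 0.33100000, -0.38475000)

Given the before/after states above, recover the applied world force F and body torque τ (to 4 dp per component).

F = (1.3000, 3.6000, 1.5000)
τ = (-0.1000, -0.1500, 0.1700)

Δv = v₁−v₀ = (0.13000000, 0.36000000, 0.15000000)
F = m·Δv/dt = (1.3000, 3.6000, 1.5000)
Δω = ω₁−ω₀ = (-0.13500000, -0.06900000, 0.11525000)
precession coupling = (0.0080, -0.0120, -0.0144)
τ = I·(Δω/dt) + ω₀×(Iω₀) = (-0.1000, -0.1500, 0.1700)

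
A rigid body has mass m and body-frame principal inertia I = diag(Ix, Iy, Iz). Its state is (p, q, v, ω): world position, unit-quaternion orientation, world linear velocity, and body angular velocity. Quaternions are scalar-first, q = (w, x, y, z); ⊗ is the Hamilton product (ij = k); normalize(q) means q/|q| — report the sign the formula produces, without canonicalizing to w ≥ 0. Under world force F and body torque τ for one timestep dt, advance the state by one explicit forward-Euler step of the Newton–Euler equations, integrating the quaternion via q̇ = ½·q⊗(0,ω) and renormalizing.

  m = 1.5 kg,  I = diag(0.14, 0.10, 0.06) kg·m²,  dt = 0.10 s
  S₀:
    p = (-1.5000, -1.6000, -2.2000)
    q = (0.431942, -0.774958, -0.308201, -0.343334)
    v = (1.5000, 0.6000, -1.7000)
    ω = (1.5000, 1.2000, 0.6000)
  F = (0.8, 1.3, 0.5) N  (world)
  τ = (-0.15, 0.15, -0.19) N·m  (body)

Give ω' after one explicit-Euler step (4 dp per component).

α = I⁻¹(τ − ω×Iω) = (-0.8657, 0.7800, -1.9667)
ω + α·dt = (1.4134, 1.2780, 0.4033)

ω' = (1.4134, 1.2780, 0.4033)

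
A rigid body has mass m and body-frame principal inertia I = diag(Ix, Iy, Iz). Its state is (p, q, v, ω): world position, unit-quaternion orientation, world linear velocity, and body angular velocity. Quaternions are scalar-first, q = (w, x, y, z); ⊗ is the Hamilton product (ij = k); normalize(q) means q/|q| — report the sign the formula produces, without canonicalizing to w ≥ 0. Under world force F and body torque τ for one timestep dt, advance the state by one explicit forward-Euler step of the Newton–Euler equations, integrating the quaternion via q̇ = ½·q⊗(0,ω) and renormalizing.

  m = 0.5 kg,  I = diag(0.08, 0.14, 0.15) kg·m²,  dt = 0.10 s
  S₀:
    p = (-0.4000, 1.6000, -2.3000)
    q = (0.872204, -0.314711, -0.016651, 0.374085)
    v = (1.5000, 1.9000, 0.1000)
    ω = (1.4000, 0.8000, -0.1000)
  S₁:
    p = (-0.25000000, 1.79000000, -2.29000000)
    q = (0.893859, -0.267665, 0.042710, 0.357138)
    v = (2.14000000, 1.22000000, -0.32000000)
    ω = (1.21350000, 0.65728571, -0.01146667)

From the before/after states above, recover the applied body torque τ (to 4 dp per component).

rate change Δω = (-0.18650000, -0.14271429, 0.08853333)
I·α + gyro = (-0.1500, -0.1900, 0.2000)

τ = (-0.1500, -0.1900, 0.2000)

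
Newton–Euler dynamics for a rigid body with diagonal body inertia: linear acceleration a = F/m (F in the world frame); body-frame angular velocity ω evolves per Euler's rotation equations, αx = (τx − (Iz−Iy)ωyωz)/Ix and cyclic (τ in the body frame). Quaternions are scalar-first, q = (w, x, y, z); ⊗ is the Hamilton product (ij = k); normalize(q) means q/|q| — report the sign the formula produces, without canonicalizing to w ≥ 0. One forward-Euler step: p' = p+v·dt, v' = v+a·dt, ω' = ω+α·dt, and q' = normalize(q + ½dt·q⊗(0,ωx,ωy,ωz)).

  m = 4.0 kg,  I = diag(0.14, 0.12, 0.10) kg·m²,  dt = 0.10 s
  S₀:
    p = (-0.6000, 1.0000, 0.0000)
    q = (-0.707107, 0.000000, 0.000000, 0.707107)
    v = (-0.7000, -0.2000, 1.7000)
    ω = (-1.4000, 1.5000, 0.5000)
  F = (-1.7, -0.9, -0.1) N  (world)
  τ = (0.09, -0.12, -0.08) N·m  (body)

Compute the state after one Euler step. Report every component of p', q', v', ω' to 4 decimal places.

a = F/m = (-0.4250, -0.2250, -0.0250)
p + v·dt = (-0.6700, 0.9800, 0.1700)
v' = v + a·dt = (-0.7425, -0.2225, 1.6975)
gyro term ω×Iω = (-0.0150, -0.0280, 0.0420)
α = I⁻¹(τ − ω×Iω) = (0.7500, -0.7667, -1.2200)
ω + α·dt = (-1.3250, 1.4233, 0.3780)
q⊗(0,ω) = (-0.3535535, -0.0707107, -2.0506103, -0.3535535)
q' = normalize(q + ½dt·q⊗(0,ω)) = (-0.7208, -0.0035, -0.1020, 0.6856)

p' = (-0.6700, 0.9800, 0.1700)
q' = (-0.7208, -0.0035, -0.1020, 0.6856)
v' = (-0.7425, -0.2225, 1.6975)
ω' = (-1.3250, 1.4233, 0.3780)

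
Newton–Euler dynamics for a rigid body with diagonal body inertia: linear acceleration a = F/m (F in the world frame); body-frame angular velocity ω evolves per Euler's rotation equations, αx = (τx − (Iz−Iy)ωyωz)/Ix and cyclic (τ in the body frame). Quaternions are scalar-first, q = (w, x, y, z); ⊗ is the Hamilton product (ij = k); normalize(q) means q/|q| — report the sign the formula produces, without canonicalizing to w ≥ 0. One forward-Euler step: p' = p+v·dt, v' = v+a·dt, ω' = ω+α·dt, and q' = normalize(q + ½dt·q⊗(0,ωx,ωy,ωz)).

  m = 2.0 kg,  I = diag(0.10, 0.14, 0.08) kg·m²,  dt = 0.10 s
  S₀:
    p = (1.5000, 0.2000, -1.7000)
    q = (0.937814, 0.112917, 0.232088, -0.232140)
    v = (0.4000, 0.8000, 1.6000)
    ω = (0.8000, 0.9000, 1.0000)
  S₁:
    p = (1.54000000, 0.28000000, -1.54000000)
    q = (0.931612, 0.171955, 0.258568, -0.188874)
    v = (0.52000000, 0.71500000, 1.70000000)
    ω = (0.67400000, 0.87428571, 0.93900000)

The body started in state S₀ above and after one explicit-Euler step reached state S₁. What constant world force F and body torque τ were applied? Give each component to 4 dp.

Δω = ω₁−ω₀ = (-0.12600000, -0.02571429, -0.06100000)
precession coupling = (-0.0540, 0.0160, 0.0288)
τ = I·(Δω/dt) + ω₀×(Iω₀) = (-0.1800, -0.0200, -0.0200)
Δv = v₁−v₀ = (0.12000000, -0.08500000, 0.10000000)
F = m·Δv/dt = (2.4000, -1.7000, 2.0000)

F = (2.4000, -1.7000, 2.0000)
τ = (-0.1800, -0.0200, -0.0200)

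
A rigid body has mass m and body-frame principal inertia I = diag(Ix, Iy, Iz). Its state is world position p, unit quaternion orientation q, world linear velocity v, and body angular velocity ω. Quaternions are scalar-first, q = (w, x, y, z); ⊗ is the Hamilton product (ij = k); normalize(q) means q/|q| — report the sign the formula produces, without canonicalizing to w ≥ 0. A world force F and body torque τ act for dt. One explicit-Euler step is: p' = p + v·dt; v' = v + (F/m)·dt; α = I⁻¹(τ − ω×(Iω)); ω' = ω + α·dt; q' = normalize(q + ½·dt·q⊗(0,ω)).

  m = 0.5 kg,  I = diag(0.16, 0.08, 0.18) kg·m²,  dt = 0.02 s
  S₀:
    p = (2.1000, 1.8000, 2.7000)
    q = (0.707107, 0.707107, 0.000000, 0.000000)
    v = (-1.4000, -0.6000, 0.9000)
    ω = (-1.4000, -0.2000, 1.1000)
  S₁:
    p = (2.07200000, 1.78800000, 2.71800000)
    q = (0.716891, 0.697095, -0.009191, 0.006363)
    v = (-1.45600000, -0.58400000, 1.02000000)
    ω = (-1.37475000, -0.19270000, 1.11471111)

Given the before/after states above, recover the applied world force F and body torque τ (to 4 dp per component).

Δω = ω₁−ω₀ = (0.02525000, 0.00730000, 0.01471111)
ω₀×(Iω₀) = (-0.0220, 0.0308, -0.0224)
τ = I·(Δω/dt) + ω₀×(Iω₀) = (0.1800, 0.0600, 0.1100)
velocity change Δv = (-0.05600000, 0.01600000, 0.12000000)
m·(v₁−v₀)/dt = (-1.4000, 0.4000, 3.0000)

F = (-1.4000, 0.4000, 3.0000)
τ = (0.1800, 0.0600, 0.1100)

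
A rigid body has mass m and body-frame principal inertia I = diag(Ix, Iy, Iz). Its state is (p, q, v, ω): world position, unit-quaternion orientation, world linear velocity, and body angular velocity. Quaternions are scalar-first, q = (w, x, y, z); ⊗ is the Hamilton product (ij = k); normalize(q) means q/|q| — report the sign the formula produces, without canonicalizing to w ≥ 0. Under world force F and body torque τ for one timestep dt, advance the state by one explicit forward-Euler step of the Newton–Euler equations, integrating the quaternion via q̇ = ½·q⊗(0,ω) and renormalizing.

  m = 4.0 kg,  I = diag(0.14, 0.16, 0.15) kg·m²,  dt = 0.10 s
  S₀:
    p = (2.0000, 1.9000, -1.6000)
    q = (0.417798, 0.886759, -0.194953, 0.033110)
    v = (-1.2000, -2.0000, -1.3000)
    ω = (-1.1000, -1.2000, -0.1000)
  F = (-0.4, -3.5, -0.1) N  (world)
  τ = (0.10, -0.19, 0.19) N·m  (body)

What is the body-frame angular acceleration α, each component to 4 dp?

ω×(Iω) gyroscopic = (-0.0012, -0.0011, 0.0264)
angular accel α = (0.7229, -1.1806, 1.0907)

α = (0.7229, -1.1806, 1.0907)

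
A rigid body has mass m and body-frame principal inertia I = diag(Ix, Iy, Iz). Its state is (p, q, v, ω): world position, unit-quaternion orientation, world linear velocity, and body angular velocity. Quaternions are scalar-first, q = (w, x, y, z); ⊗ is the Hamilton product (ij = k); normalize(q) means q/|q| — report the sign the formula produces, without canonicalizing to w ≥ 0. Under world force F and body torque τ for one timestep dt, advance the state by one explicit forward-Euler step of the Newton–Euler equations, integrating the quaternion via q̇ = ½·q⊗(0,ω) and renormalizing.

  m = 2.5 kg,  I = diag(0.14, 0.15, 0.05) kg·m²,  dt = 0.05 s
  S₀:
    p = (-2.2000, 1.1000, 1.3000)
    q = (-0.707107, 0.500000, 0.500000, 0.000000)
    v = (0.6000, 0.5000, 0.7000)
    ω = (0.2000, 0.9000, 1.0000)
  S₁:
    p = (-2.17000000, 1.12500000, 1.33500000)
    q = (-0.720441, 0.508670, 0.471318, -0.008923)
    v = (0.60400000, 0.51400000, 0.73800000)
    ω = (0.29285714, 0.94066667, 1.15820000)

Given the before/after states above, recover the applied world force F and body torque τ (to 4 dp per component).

Δω = ω₁−ω₀ = (0.09285714, 0.04066667, 0.15820000)
ω₀×(Iω₀) = (-0.0900, 0.0180, 0.0018)
I·α + gyro = (0.1700, 0.1400, 0.1600)
velocity change Δv = (0.00400000, 0.01400000, 0.03800000)
applied force F = (0.2000, 0.7000, 1.9000)

F = (0.2000, 0.7000, 1.9000)
τ = (0.1700, 0.1400, 0.1600)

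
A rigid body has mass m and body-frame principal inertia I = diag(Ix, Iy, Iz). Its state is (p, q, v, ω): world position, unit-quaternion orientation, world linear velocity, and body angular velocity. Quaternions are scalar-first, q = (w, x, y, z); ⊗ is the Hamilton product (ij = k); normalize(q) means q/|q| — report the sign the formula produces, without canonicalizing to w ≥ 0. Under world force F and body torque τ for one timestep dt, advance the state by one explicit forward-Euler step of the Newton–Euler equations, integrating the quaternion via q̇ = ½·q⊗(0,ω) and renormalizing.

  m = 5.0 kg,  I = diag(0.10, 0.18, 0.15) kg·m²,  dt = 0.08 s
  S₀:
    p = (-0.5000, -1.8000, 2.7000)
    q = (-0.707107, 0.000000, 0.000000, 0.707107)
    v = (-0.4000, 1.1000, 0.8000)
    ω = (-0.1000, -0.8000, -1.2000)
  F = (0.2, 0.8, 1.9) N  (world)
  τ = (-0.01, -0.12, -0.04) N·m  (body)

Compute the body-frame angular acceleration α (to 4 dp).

gyro term ω×Iω = (-0.0288, -0.0060, 0.0064)
angular accel α = (0.1880, -0.6333, -0.3093)

α = (0.1880, -0.6333, -0.3093)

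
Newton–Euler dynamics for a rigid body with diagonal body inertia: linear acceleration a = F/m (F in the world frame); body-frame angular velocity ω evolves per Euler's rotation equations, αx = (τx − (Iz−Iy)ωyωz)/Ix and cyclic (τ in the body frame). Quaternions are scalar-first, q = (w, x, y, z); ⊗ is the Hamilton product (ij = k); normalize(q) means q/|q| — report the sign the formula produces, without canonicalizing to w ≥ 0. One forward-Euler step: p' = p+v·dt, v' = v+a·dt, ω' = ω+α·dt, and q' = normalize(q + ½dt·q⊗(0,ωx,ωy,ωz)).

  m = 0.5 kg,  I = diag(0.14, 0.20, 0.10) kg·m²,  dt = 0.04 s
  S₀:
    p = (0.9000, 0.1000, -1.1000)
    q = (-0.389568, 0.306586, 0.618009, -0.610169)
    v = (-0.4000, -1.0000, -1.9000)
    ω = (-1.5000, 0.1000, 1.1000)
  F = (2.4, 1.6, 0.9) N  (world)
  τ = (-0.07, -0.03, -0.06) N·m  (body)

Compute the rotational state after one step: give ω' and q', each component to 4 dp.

gyro term ω×Iω = (-0.0110, -0.0660, -0.0090)
α = I⁻¹(τ − ω×Iω) = (-0.4214, 0.1800, -0.5100)
new body rate ω' = (-1.5169, 0.1072, 1.0796)
2q̇ = q⊗(0,ω) = (1.0692640, 1.3251788, 0.5390521, 0.5291473)
updated quaternion q' = (-0.3679, 0.3329, 0.6284, -0.5992)

ω' = (-1.5169, 0.1072, 1.0796)
q' = (-0.3679, 0.3329, 0.6284, -0.5992)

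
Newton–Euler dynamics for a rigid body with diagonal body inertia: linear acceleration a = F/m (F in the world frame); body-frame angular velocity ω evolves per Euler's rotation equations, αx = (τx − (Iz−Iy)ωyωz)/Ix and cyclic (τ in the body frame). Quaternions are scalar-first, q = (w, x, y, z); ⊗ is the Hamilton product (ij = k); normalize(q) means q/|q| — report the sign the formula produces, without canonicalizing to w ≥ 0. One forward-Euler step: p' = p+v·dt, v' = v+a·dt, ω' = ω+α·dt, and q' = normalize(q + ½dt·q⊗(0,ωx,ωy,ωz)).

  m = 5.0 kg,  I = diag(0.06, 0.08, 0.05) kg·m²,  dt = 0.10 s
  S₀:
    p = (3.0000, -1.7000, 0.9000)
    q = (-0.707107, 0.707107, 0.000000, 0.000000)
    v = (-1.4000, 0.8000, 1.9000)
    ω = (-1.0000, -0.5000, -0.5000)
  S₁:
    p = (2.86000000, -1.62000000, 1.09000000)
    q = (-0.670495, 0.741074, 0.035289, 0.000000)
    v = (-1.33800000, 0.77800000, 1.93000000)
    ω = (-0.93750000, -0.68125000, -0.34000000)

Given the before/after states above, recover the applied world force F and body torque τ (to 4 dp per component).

Δv = v₁−v₀ = (0.06200000, -0.02200000, 0.03000000)
F = m·Δv/dt = (3.1000, -1.1000, 1.5000)
ω₁ − ω₀ = (0.06250000, -0.18125000, 0.16000000)
ω₀×(Iω₀) = (-0.0075, 0.0050, 0.0100)
τ = I·(Δω/dt) + ω₀×(Iω₀) = (0.0300, -0.1400, 0.0900)

F = (3.1000, -1.1000, 1.5000)
τ = (0.0300, -0.1400, 0.0900)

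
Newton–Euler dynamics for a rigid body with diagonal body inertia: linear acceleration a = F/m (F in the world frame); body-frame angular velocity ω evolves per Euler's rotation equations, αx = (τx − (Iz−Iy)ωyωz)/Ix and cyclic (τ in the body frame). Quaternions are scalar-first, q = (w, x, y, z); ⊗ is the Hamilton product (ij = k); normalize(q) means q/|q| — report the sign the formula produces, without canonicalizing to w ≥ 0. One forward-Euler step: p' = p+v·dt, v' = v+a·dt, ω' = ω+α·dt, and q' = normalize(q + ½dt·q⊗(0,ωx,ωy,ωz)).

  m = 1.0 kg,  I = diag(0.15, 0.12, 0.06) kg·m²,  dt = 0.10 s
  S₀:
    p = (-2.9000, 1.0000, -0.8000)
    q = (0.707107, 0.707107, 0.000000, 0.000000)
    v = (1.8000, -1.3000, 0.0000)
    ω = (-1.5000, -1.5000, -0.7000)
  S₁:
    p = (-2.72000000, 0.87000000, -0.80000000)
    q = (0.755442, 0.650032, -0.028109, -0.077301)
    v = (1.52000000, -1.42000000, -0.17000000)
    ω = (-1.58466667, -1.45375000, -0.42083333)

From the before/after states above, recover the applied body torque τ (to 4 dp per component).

τ = (-0.1900, 0.1500, 0.1000)

ω₁ − ω₀ = (-0.08466667, 0.04625000, 0.27916667)
τ = I·(Δω/dt) + ω₀×(Iω₀) = (-0.1900, 0.1500, 0.1000)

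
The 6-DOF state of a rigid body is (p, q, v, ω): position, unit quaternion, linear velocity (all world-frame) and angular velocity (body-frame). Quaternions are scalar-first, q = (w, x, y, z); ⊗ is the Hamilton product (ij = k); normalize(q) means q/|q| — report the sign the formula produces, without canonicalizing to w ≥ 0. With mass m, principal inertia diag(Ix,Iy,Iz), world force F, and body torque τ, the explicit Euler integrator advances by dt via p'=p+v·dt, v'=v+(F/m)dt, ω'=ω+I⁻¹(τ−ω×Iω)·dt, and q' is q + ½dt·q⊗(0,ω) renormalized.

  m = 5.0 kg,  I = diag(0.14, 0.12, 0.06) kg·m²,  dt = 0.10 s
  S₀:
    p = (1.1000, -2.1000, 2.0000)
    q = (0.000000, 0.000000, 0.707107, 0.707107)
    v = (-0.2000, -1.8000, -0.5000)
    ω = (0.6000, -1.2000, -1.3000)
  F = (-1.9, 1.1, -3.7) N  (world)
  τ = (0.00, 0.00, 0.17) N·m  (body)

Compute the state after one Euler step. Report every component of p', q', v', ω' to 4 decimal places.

a = (-0.3800, 0.2200, -0.7400)
p' = p + v·dt = (1.0800, -2.2800, 1.9500)
v + (F/m)dt = (-0.2380, -1.7780, -0.5740)
precession coupling ω×(Iω) = (-0.0936, -0.0624, 0.0144)
α = I⁻¹(τ − ω×Iω) = (0.6686, 0.5200, 2.5933)
new body rate ω' = (0.6669, -1.1480, -1.0407)
q⊗(0,ω) = (1.7677675, -0.0707107, 0.4242642, -0.4242642)
q + ½dt·q⊗(0,ω), renormalized = (0.0880, -0.0035, 0.7252, 0.6829)

p' = (1.0800, -2.2800, 1.9500)
q' = (0.0880, -0.0035, 0.7252, 0.6829)
v' = (-0.2380, -1.7780, -0.5740)
ω' = (0.6669, -1.1480, -1.0407)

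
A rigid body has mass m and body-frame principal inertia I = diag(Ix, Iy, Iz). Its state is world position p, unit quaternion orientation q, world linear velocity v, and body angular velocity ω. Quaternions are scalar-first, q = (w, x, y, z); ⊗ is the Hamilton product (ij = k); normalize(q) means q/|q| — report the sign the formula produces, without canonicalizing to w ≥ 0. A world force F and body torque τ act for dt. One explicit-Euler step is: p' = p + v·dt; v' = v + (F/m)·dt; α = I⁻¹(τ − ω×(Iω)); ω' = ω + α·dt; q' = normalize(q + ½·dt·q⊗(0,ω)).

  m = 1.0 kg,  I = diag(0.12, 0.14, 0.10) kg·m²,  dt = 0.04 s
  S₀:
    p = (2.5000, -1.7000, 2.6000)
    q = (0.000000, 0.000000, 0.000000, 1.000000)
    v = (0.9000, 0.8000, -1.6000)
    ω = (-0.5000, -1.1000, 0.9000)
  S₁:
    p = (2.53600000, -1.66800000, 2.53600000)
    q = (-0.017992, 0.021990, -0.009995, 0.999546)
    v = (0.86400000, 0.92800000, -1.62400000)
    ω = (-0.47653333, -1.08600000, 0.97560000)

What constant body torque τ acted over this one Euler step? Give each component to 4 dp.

τ = (0.1100, 0.0400, 0.2000)

ω₁ − ω₀ = (0.02346667, 0.01400000, 0.07560000)
ω₀×(Iω₀) = (0.0396, -0.0090, 0.0110)
I·α + gyro = (0.1100, 0.0400, 0.2000)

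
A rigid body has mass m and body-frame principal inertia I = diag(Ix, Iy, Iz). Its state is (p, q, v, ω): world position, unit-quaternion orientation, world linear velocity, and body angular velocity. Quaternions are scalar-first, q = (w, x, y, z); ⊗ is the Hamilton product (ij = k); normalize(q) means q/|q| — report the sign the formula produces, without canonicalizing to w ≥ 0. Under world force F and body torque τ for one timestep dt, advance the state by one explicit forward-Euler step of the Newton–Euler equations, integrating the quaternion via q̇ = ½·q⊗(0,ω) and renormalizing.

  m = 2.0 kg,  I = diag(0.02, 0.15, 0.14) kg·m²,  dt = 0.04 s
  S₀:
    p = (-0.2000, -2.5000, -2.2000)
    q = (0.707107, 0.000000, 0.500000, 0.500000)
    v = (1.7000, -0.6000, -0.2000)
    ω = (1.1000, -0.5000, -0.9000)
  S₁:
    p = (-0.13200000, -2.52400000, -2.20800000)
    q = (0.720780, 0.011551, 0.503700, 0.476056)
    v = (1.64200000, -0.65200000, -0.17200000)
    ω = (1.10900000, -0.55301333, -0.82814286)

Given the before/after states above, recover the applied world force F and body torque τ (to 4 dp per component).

v₁ − v₀ = (-0.05800000, -0.05200000, 0.02800000)
F = m·Δv/dt = (-2.9000, -2.6000, 1.4000)
ω₁ − ω₀ = (0.00900000, -0.05301333, 0.07185714)
I·α + gyro = (0.0000, -0.0800, 0.1800)

F = (-2.9000, -2.6000, 1.4000)
τ = (0.0000, -0.0800, 0.1800)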